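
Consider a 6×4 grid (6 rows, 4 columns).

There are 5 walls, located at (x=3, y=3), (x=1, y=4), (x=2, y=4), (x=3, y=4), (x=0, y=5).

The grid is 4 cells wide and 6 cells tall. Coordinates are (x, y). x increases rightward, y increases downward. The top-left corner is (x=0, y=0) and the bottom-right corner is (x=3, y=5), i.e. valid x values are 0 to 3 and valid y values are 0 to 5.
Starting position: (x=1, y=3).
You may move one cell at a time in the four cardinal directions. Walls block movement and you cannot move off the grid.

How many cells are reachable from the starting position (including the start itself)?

Answer: Reachable cells: 16

Derivation:
BFS flood-fill from (x=1, y=3):
  Distance 0: (x=1, y=3)
  Distance 1: (x=1, y=2), (x=0, y=3), (x=2, y=3)
  Distance 2: (x=1, y=1), (x=0, y=2), (x=2, y=2), (x=0, y=4)
  Distance 3: (x=1, y=0), (x=0, y=1), (x=2, y=1), (x=3, y=2)
  Distance 4: (x=0, y=0), (x=2, y=0), (x=3, y=1)
  Distance 5: (x=3, y=0)
Total reachable: 16 (grid has 19 open cells total)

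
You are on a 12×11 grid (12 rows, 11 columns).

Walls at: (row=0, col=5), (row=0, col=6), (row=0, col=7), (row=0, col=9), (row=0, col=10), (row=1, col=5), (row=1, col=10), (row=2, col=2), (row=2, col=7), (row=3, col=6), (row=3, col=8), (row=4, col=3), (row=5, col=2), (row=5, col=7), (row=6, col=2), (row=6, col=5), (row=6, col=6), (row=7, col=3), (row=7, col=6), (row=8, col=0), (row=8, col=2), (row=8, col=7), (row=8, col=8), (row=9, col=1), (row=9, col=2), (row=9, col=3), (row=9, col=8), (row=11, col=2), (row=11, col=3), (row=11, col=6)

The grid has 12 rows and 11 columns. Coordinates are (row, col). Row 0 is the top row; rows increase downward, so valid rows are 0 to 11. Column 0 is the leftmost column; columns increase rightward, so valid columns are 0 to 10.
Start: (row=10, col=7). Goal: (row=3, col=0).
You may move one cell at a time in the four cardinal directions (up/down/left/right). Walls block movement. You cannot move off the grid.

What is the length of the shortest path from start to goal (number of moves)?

Answer: Shortest path length: 14

Derivation:
BFS from (row=10, col=7) until reaching (row=3, col=0):
  Distance 0: (row=10, col=7)
  Distance 1: (row=9, col=7), (row=10, col=6), (row=10, col=8), (row=11, col=7)
  Distance 2: (row=9, col=6), (row=10, col=5), (row=10, col=9), (row=11, col=8)
  Distance 3: (row=8, col=6), (row=9, col=5), (row=9, col=9), (row=10, col=4), (row=10, col=10), (row=11, col=5), (row=11, col=9)
  Distance 4: (row=8, col=5), (row=8, col=9), (row=9, col=4), (row=9, col=10), (row=10, col=3), (row=11, col=4), (row=11, col=10)
  Distance 5: (row=7, col=5), (row=7, col=9), (row=8, col=4), (row=8, col=10), (row=10, col=2)
  Distance 6: (row=6, col=9), (row=7, col=4), (row=7, col=8), (row=7, col=10), (row=8, col=3), (row=10, col=1)
  Distance 7: (row=5, col=9), (row=6, col=4), (row=6, col=8), (row=6, col=10), (row=7, col=7), (row=10, col=0), (row=11, col=1)
  Distance 8: (row=4, col=9), (row=5, col=4), (row=5, col=8), (row=5, col=10), (row=6, col=3), (row=6, col=7), (row=9, col=0), (row=11, col=0)
  Distance 9: (row=3, col=9), (row=4, col=4), (row=4, col=8), (row=4, col=10), (row=5, col=3), (row=5, col=5)
  Distance 10: (row=2, col=9), (row=3, col=4), (row=3, col=10), (row=4, col=5), (row=4, col=7), (row=5, col=6)
  Distance 11: (row=1, col=9), (row=2, col=4), (row=2, col=8), (row=2, col=10), (row=3, col=3), (row=3, col=5), (row=3, col=7), (row=4, col=6)
  Distance 12: (row=1, col=4), (row=1, col=8), (row=2, col=3), (row=2, col=5), (row=3, col=2)
  Distance 13: (row=0, col=4), (row=0, col=8), (row=1, col=3), (row=1, col=7), (row=2, col=6), (row=3, col=1), (row=4, col=2)
  Distance 14: (row=0, col=3), (row=1, col=2), (row=1, col=6), (row=2, col=1), (row=3, col=0), (row=4, col=1)  <- goal reached here
One shortest path (14 moves): (row=10, col=7) -> (row=10, col=6) -> (row=10, col=5) -> (row=10, col=4) -> (row=9, col=4) -> (row=8, col=4) -> (row=7, col=4) -> (row=6, col=4) -> (row=5, col=4) -> (row=4, col=4) -> (row=3, col=4) -> (row=3, col=3) -> (row=3, col=2) -> (row=3, col=1) -> (row=3, col=0)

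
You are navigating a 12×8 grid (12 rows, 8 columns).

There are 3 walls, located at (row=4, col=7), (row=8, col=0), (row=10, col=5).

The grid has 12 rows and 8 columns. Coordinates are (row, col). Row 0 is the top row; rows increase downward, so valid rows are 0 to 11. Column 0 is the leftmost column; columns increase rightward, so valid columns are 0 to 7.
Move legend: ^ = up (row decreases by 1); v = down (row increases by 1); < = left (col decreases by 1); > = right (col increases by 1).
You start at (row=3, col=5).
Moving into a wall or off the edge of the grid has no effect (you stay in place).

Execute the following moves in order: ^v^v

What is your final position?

Start: (row=3, col=5)
  ^ (up): (row=3, col=5) -> (row=2, col=5)
  v (down): (row=2, col=5) -> (row=3, col=5)
  ^ (up): (row=3, col=5) -> (row=2, col=5)
  v (down): (row=2, col=5) -> (row=3, col=5)
Final: (row=3, col=5)

Answer: Final position: (row=3, col=5)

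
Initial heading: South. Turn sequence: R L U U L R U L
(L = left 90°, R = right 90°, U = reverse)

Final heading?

Answer: Final heading: West

Derivation:
Start: South
  R (right (90° clockwise)) -> West
  L (left (90° counter-clockwise)) -> South
  U (U-turn (180°)) -> North
  U (U-turn (180°)) -> South
  L (left (90° counter-clockwise)) -> East
  R (right (90° clockwise)) -> South
  U (U-turn (180°)) -> North
  L (left (90° counter-clockwise)) -> West
Final: West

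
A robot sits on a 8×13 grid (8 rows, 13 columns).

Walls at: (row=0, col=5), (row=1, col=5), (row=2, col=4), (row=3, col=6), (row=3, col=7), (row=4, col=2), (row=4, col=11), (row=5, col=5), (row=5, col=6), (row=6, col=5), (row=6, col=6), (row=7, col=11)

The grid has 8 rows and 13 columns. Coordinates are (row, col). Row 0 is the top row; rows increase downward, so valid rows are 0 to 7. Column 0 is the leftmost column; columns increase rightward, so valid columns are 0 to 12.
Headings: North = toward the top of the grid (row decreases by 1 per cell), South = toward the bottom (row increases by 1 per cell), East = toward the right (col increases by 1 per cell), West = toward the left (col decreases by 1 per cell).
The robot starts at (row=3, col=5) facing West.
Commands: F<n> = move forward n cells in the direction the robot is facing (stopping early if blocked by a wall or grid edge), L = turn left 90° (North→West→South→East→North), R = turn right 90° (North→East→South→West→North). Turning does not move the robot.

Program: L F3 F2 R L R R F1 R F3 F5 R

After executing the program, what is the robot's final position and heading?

Answer: Final position: (row=3, col=5), facing South

Derivation:
Start: (row=3, col=5), facing West
  L: turn left, now facing South
  F3: move forward 1/3 (blocked), now at (row=4, col=5)
  F2: move forward 0/2 (blocked), now at (row=4, col=5)
  R: turn right, now facing West
  L: turn left, now facing South
  R: turn right, now facing West
  R: turn right, now facing North
  F1: move forward 1, now at (row=3, col=5)
  R: turn right, now facing East
  F3: move forward 0/3 (blocked), now at (row=3, col=5)
  F5: move forward 0/5 (blocked), now at (row=3, col=5)
  R: turn right, now facing South
Final: (row=3, col=5), facing South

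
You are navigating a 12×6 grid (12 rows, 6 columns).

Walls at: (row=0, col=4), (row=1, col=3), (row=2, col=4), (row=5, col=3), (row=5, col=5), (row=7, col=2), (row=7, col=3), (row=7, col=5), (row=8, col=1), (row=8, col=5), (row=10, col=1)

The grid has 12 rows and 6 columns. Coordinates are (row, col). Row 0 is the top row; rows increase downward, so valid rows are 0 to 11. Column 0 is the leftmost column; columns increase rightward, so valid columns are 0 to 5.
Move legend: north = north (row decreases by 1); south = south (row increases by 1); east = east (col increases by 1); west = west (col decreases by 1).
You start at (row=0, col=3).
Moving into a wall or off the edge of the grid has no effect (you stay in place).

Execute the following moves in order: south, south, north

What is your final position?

Answer: Final position: (row=0, col=3)

Derivation:
Start: (row=0, col=3)
  south (south): blocked, stay at (row=0, col=3)
  south (south): blocked, stay at (row=0, col=3)
  north (north): blocked, stay at (row=0, col=3)
Final: (row=0, col=3)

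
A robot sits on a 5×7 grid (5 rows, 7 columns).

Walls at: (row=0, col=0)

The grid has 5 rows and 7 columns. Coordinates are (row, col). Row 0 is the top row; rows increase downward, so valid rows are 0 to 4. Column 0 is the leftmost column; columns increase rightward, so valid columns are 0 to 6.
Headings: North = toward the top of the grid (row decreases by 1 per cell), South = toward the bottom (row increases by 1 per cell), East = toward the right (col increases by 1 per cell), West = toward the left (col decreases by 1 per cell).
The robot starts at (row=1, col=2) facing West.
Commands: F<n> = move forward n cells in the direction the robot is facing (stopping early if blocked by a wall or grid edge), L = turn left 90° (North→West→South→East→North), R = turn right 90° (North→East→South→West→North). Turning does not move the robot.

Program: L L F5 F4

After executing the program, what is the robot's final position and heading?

Answer: Final position: (row=1, col=6), facing East

Derivation:
Start: (row=1, col=2), facing West
  L: turn left, now facing South
  L: turn left, now facing East
  F5: move forward 4/5 (blocked), now at (row=1, col=6)
  F4: move forward 0/4 (blocked), now at (row=1, col=6)
Final: (row=1, col=6), facing East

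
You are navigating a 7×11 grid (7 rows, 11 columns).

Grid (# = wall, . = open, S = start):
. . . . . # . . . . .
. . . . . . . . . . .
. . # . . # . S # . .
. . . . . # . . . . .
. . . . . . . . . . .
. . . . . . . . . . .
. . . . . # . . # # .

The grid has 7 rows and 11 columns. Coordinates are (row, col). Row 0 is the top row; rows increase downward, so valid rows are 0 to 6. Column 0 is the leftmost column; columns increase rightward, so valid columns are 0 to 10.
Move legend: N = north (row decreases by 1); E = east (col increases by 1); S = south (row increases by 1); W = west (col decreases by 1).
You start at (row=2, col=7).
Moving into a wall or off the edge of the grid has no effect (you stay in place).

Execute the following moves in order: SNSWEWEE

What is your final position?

Start: (row=2, col=7)
  S (south): (row=2, col=7) -> (row=3, col=7)
  N (north): (row=3, col=7) -> (row=2, col=7)
  S (south): (row=2, col=7) -> (row=3, col=7)
  W (west): (row=3, col=7) -> (row=3, col=6)
  E (east): (row=3, col=6) -> (row=3, col=7)
  W (west): (row=3, col=7) -> (row=3, col=6)
  E (east): (row=3, col=6) -> (row=3, col=7)
  E (east): (row=3, col=7) -> (row=3, col=8)
Final: (row=3, col=8)

Answer: Final position: (row=3, col=8)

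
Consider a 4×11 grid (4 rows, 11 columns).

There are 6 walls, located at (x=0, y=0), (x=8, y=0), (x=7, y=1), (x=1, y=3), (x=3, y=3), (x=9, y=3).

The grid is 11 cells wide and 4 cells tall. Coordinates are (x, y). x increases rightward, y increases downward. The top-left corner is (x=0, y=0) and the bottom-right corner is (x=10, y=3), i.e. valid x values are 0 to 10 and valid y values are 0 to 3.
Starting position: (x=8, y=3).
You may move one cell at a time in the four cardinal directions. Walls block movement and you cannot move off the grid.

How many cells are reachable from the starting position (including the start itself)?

Answer: Reachable cells: 38

Derivation:
BFS flood-fill from (x=8, y=3):
  Distance 0: (x=8, y=3)
  Distance 1: (x=8, y=2), (x=7, y=3)
  Distance 2: (x=8, y=1), (x=7, y=2), (x=9, y=2), (x=6, y=3)
  Distance 3: (x=9, y=1), (x=6, y=2), (x=10, y=2), (x=5, y=3)
  Distance 4: (x=9, y=0), (x=6, y=1), (x=10, y=1), (x=5, y=2), (x=4, y=3), (x=10, y=3)
  Distance 5: (x=6, y=0), (x=10, y=0), (x=5, y=1), (x=4, y=2)
  Distance 6: (x=5, y=0), (x=7, y=0), (x=4, y=1), (x=3, y=2)
  Distance 7: (x=4, y=0), (x=3, y=1), (x=2, y=2)
  Distance 8: (x=3, y=0), (x=2, y=1), (x=1, y=2), (x=2, y=3)
  Distance 9: (x=2, y=0), (x=1, y=1), (x=0, y=2)
  Distance 10: (x=1, y=0), (x=0, y=1), (x=0, y=3)
Total reachable: 38 (grid has 38 open cells total)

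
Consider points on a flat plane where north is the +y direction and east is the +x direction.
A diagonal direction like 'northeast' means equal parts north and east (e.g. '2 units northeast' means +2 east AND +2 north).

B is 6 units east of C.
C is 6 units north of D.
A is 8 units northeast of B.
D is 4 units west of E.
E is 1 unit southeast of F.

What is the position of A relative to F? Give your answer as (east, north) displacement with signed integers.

Place F at the origin (east=0, north=0).
  E is 1 unit southeast of F: delta (east=+1, north=-1); E at (east=1, north=-1).
  D is 4 units west of E: delta (east=-4, north=+0); D at (east=-3, north=-1).
  C is 6 units north of D: delta (east=+0, north=+6); C at (east=-3, north=5).
  B is 6 units east of C: delta (east=+6, north=+0); B at (east=3, north=5).
  A is 8 units northeast of B: delta (east=+8, north=+8); A at (east=11, north=13).
Therefore A relative to F: (east=11, north=13).

Answer: A is at (east=11, north=13) relative to F.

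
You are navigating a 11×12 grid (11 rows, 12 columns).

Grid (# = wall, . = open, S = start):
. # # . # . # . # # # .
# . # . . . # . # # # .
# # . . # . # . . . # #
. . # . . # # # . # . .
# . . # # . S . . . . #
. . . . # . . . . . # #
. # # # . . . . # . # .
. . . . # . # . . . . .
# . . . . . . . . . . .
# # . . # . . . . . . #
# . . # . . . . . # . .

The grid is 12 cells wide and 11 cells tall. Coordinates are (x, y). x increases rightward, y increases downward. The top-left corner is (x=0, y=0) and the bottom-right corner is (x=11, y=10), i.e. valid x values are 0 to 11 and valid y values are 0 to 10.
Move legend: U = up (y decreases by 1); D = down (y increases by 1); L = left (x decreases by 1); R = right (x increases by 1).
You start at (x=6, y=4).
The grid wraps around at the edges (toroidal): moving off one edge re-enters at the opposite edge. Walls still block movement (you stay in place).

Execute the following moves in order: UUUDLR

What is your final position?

Answer: Final position: (x=6, y=5)

Derivation:
Start: (x=6, y=4)
  [×3]U (up): blocked, stay at (x=6, y=4)
  D (down): (x=6, y=4) -> (x=6, y=5)
  L (left): (x=6, y=5) -> (x=5, y=5)
  R (right): (x=5, y=5) -> (x=6, y=5)
Final: (x=6, y=5)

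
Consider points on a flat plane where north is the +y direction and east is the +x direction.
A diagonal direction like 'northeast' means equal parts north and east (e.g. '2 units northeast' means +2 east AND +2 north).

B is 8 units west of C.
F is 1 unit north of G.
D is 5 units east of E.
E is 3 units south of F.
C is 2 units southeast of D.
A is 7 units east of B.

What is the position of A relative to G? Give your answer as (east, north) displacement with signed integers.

Answer: A is at (east=6, north=-4) relative to G.

Derivation:
Place G at the origin (east=0, north=0).
  F is 1 unit north of G: delta (east=+0, north=+1); F at (east=0, north=1).
  E is 3 units south of F: delta (east=+0, north=-3); E at (east=0, north=-2).
  D is 5 units east of E: delta (east=+5, north=+0); D at (east=5, north=-2).
  C is 2 units southeast of D: delta (east=+2, north=-2); C at (east=7, north=-4).
  B is 8 units west of C: delta (east=-8, north=+0); B at (east=-1, north=-4).
  A is 7 units east of B: delta (east=+7, north=+0); A at (east=6, north=-4).
Therefore A relative to G: (east=6, north=-4).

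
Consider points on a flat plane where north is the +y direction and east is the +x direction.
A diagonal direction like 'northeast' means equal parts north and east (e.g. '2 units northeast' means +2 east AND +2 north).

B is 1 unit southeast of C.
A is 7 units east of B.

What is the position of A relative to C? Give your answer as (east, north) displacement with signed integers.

Answer: A is at (east=8, north=-1) relative to C.

Derivation:
Place C at the origin (east=0, north=0).
  B is 1 unit southeast of C: delta (east=+1, north=-1); B at (east=1, north=-1).
  A is 7 units east of B: delta (east=+7, north=+0); A at (east=8, north=-1).
Therefore A relative to C: (east=8, north=-1).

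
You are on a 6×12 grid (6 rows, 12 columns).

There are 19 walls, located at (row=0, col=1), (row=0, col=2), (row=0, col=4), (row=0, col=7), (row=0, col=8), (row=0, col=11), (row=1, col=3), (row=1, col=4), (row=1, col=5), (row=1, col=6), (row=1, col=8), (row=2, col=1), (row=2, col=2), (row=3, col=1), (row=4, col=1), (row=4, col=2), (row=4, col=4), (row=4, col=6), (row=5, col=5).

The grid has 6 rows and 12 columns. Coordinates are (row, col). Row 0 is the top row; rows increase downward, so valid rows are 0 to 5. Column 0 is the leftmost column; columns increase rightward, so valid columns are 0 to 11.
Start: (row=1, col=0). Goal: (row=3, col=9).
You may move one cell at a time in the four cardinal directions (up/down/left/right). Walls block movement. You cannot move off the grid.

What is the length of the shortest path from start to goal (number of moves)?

Answer: Shortest path length: 15

Derivation:
BFS from (row=1, col=0) until reaching (row=3, col=9):
  Distance 0: (row=1, col=0)
  Distance 1: (row=0, col=0), (row=1, col=1), (row=2, col=0)
  Distance 2: (row=1, col=2), (row=3, col=0)
  Distance 3: (row=4, col=0)
  Distance 4: (row=5, col=0)
  Distance 5: (row=5, col=1)
  Distance 6: (row=5, col=2)
  Distance 7: (row=5, col=3)
  Distance 8: (row=4, col=3), (row=5, col=4)
  Distance 9: (row=3, col=3)
  Distance 10: (row=2, col=3), (row=3, col=2), (row=3, col=4)
  Distance 11: (row=2, col=4), (row=3, col=5)
  Distance 12: (row=2, col=5), (row=3, col=6), (row=4, col=5)
  Distance 13: (row=2, col=6), (row=3, col=7)
  Distance 14: (row=2, col=7), (row=3, col=8), (row=4, col=7)
  Distance 15: (row=1, col=7), (row=2, col=8), (row=3, col=9), (row=4, col=8), (row=5, col=7)  <- goal reached here
One shortest path (15 moves): (row=1, col=0) -> (row=2, col=0) -> (row=3, col=0) -> (row=4, col=0) -> (row=5, col=0) -> (row=5, col=1) -> (row=5, col=2) -> (row=5, col=3) -> (row=4, col=3) -> (row=3, col=3) -> (row=3, col=4) -> (row=3, col=5) -> (row=3, col=6) -> (row=3, col=7) -> (row=3, col=8) -> (row=3, col=9)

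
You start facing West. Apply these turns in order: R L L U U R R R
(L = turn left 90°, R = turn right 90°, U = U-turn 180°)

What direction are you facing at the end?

Start: West
  R (right (90° clockwise)) -> North
  L (left (90° counter-clockwise)) -> West
  L (left (90° counter-clockwise)) -> South
  U (U-turn (180°)) -> North
  U (U-turn (180°)) -> South
  R (right (90° clockwise)) -> West
  R (right (90° clockwise)) -> North
  R (right (90° clockwise)) -> East
Final: East

Answer: Final heading: East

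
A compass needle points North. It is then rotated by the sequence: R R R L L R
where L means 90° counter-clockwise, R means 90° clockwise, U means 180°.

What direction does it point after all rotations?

Answer: Final heading: South

Derivation:
Start: North
  R (right (90° clockwise)) -> East
  R (right (90° clockwise)) -> South
  R (right (90° clockwise)) -> West
  L (left (90° counter-clockwise)) -> South
  L (left (90° counter-clockwise)) -> East
  R (right (90° clockwise)) -> South
Final: South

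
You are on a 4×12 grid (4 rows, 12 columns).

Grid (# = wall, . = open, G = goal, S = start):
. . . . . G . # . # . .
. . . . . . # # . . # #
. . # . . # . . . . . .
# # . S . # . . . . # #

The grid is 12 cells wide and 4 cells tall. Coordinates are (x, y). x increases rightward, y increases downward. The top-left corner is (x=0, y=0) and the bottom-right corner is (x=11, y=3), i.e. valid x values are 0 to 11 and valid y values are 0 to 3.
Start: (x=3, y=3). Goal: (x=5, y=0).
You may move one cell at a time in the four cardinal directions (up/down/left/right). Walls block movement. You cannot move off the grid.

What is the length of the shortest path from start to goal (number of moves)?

Answer: Shortest path length: 5

Derivation:
BFS from (x=3, y=3) until reaching (x=5, y=0):
  Distance 0: (x=3, y=3)
  Distance 1: (x=3, y=2), (x=2, y=3), (x=4, y=3)
  Distance 2: (x=3, y=1), (x=4, y=2)
  Distance 3: (x=3, y=0), (x=2, y=1), (x=4, y=1)
  Distance 4: (x=2, y=0), (x=4, y=0), (x=1, y=1), (x=5, y=1)
  Distance 5: (x=1, y=0), (x=5, y=0), (x=0, y=1), (x=1, y=2)  <- goal reached here
One shortest path (5 moves): (x=3, y=3) -> (x=4, y=3) -> (x=4, y=2) -> (x=4, y=1) -> (x=5, y=1) -> (x=5, y=0)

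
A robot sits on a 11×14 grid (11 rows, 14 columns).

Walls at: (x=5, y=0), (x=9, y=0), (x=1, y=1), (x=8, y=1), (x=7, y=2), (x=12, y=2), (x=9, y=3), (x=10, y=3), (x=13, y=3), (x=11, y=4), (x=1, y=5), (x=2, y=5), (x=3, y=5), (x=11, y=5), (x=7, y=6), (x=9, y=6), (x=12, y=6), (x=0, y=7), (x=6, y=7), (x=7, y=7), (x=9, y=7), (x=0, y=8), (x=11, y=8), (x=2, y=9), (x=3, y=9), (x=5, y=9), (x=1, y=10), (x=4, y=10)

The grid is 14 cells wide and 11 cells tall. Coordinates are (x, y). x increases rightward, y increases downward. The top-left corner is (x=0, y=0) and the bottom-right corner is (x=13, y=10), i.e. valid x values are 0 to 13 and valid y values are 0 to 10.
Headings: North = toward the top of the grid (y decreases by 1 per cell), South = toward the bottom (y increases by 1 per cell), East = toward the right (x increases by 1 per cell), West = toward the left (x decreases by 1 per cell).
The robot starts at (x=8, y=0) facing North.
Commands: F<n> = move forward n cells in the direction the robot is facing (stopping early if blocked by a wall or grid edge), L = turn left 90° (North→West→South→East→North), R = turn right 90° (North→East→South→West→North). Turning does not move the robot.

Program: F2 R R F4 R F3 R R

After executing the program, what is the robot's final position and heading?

Answer: Final position: (x=6, y=0), facing East

Derivation:
Start: (x=8, y=0), facing North
  F2: move forward 0/2 (blocked), now at (x=8, y=0)
  R: turn right, now facing East
  R: turn right, now facing South
  F4: move forward 0/4 (blocked), now at (x=8, y=0)
  R: turn right, now facing West
  F3: move forward 2/3 (blocked), now at (x=6, y=0)
  R: turn right, now facing North
  R: turn right, now facing East
Final: (x=6, y=0), facing East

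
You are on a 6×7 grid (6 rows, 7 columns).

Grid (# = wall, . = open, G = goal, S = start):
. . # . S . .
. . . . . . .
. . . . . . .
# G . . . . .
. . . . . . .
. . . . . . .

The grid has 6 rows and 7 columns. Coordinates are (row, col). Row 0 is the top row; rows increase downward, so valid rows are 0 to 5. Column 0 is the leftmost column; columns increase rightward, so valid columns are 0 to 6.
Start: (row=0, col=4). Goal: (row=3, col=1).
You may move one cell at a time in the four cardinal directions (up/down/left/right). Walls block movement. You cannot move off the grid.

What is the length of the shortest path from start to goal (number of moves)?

Answer: Shortest path length: 6

Derivation:
BFS from (row=0, col=4) until reaching (row=3, col=1):
  Distance 0: (row=0, col=4)
  Distance 1: (row=0, col=3), (row=0, col=5), (row=1, col=4)
  Distance 2: (row=0, col=6), (row=1, col=3), (row=1, col=5), (row=2, col=4)
  Distance 3: (row=1, col=2), (row=1, col=6), (row=2, col=3), (row=2, col=5), (row=3, col=4)
  Distance 4: (row=1, col=1), (row=2, col=2), (row=2, col=6), (row=3, col=3), (row=3, col=5), (row=4, col=4)
  Distance 5: (row=0, col=1), (row=1, col=0), (row=2, col=1), (row=3, col=2), (row=3, col=6), (row=4, col=3), (row=4, col=5), (row=5, col=4)
  Distance 6: (row=0, col=0), (row=2, col=0), (row=3, col=1), (row=4, col=2), (row=4, col=6), (row=5, col=3), (row=5, col=5)  <- goal reached here
One shortest path (6 moves): (row=0, col=4) -> (row=0, col=3) -> (row=1, col=3) -> (row=1, col=2) -> (row=1, col=1) -> (row=2, col=1) -> (row=3, col=1)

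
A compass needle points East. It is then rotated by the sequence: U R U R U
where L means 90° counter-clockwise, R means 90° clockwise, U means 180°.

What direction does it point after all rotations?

Start: East
  U (U-turn (180°)) -> West
  R (right (90° clockwise)) -> North
  U (U-turn (180°)) -> South
  R (right (90° clockwise)) -> West
  U (U-turn (180°)) -> East
Final: East

Answer: Final heading: East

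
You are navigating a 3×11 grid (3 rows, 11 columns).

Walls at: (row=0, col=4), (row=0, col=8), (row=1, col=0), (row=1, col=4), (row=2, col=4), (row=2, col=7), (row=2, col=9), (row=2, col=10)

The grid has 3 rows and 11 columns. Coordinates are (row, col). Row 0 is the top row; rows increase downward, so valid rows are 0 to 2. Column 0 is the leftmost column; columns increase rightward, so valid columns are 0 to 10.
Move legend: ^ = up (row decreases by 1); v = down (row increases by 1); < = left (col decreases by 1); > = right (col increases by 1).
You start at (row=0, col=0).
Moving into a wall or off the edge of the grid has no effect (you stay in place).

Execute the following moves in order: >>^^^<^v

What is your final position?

Start: (row=0, col=0)
  > (right): (row=0, col=0) -> (row=0, col=1)
  > (right): (row=0, col=1) -> (row=0, col=2)
  [×3]^ (up): blocked, stay at (row=0, col=2)
  < (left): (row=0, col=2) -> (row=0, col=1)
  ^ (up): blocked, stay at (row=0, col=1)
  v (down): (row=0, col=1) -> (row=1, col=1)
Final: (row=1, col=1)

Answer: Final position: (row=1, col=1)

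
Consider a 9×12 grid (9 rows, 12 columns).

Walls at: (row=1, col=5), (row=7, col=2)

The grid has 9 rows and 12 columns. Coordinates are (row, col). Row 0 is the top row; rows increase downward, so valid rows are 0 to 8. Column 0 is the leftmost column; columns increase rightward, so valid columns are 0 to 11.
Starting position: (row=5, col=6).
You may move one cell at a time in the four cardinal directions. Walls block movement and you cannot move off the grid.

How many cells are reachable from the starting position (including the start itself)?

Answer: Reachable cells: 106

Derivation:
BFS flood-fill from (row=5, col=6):
  Distance 0: (row=5, col=6)
  Distance 1: (row=4, col=6), (row=5, col=5), (row=5, col=7), (row=6, col=6)
  Distance 2: (row=3, col=6), (row=4, col=5), (row=4, col=7), (row=5, col=4), (row=5, col=8), (row=6, col=5), (row=6, col=7), (row=7, col=6)
  Distance 3: (row=2, col=6), (row=3, col=5), (row=3, col=7), (row=4, col=4), (row=4, col=8), (row=5, col=3), (row=5, col=9), (row=6, col=4), (row=6, col=8), (row=7, col=5), (row=7, col=7), (row=8, col=6)
  Distance 4: (row=1, col=6), (row=2, col=5), (row=2, col=7), (row=3, col=4), (row=3, col=8), (row=4, col=3), (row=4, col=9), (row=5, col=2), (row=5, col=10), (row=6, col=3), (row=6, col=9), (row=7, col=4), (row=7, col=8), (row=8, col=5), (row=8, col=7)
  Distance 5: (row=0, col=6), (row=1, col=7), (row=2, col=4), (row=2, col=8), (row=3, col=3), (row=3, col=9), (row=4, col=2), (row=4, col=10), (row=5, col=1), (row=5, col=11), (row=6, col=2), (row=6, col=10), (row=7, col=3), (row=7, col=9), (row=8, col=4), (row=8, col=8)
  Distance 6: (row=0, col=5), (row=0, col=7), (row=1, col=4), (row=1, col=8), (row=2, col=3), (row=2, col=9), (row=3, col=2), (row=3, col=10), (row=4, col=1), (row=4, col=11), (row=5, col=0), (row=6, col=1), (row=6, col=11), (row=7, col=10), (row=8, col=3), (row=8, col=9)
  Distance 7: (row=0, col=4), (row=0, col=8), (row=1, col=3), (row=1, col=9), (row=2, col=2), (row=2, col=10), (row=3, col=1), (row=3, col=11), (row=4, col=0), (row=6, col=0), (row=7, col=1), (row=7, col=11), (row=8, col=2), (row=8, col=10)
  Distance 8: (row=0, col=3), (row=0, col=9), (row=1, col=2), (row=1, col=10), (row=2, col=1), (row=2, col=11), (row=3, col=0), (row=7, col=0), (row=8, col=1), (row=8, col=11)
  Distance 9: (row=0, col=2), (row=0, col=10), (row=1, col=1), (row=1, col=11), (row=2, col=0), (row=8, col=0)
  Distance 10: (row=0, col=1), (row=0, col=11), (row=1, col=0)
  Distance 11: (row=0, col=0)
Total reachable: 106 (grid has 106 open cells total)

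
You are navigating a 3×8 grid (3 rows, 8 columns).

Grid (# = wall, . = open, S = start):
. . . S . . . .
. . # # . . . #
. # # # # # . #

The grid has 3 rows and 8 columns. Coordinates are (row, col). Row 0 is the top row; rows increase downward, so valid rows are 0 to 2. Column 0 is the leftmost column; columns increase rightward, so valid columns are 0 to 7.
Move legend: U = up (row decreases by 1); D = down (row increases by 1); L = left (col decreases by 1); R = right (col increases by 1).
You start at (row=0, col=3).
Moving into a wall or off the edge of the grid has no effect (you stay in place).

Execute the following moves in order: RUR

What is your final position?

Start: (row=0, col=3)
  R (right): (row=0, col=3) -> (row=0, col=4)
  U (up): blocked, stay at (row=0, col=4)
  R (right): (row=0, col=4) -> (row=0, col=5)
Final: (row=0, col=5)

Answer: Final position: (row=0, col=5)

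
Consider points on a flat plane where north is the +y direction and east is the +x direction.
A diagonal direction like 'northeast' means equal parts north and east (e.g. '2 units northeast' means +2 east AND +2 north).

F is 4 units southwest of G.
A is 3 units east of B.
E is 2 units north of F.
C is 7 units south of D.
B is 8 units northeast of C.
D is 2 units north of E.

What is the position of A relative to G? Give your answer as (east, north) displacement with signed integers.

Place G at the origin (east=0, north=0).
  F is 4 units southwest of G: delta (east=-4, north=-4); F at (east=-4, north=-4).
  E is 2 units north of F: delta (east=+0, north=+2); E at (east=-4, north=-2).
  D is 2 units north of E: delta (east=+0, north=+2); D at (east=-4, north=0).
  C is 7 units south of D: delta (east=+0, north=-7); C at (east=-4, north=-7).
  B is 8 units northeast of C: delta (east=+8, north=+8); B at (east=4, north=1).
  A is 3 units east of B: delta (east=+3, north=+0); A at (east=7, north=1).
Therefore A relative to G: (east=7, north=1).

Answer: A is at (east=7, north=1) relative to G.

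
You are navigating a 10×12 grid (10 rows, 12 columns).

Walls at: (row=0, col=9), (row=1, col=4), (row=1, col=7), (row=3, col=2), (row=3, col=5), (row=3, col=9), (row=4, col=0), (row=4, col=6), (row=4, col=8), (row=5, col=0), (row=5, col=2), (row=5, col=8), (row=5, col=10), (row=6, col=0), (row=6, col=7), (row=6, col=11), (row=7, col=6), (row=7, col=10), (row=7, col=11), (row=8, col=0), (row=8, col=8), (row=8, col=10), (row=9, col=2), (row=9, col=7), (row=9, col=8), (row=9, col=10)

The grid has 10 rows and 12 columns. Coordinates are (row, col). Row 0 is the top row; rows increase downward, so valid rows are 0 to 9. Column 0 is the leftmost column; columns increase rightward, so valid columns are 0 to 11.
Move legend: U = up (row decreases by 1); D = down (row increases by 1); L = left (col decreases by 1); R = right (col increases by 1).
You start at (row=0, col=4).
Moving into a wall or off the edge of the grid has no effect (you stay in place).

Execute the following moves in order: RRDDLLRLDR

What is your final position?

Start: (row=0, col=4)
  R (right): (row=0, col=4) -> (row=0, col=5)
  R (right): (row=0, col=5) -> (row=0, col=6)
  D (down): (row=0, col=6) -> (row=1, col=6)
  D (down): (row=1, col=6) -> (row=2, col=6)
  L (left): (row=2, col=6) -> (row=2, col=5)
  L (left): (row=2, col=5) -> (row=2, col=4)
  R (right): (row=2, col=4) -> (row=2, col=5)
  L (left): (row=2, col=5) -> (row=2, col=4)
  D (down): (row=2, col=4) -> (row=3, col=4)
  R (right): blocked, stay at (row=3, col=4)
Final: (row=3, col=4)

Answer: Final position: (row=3, col=4)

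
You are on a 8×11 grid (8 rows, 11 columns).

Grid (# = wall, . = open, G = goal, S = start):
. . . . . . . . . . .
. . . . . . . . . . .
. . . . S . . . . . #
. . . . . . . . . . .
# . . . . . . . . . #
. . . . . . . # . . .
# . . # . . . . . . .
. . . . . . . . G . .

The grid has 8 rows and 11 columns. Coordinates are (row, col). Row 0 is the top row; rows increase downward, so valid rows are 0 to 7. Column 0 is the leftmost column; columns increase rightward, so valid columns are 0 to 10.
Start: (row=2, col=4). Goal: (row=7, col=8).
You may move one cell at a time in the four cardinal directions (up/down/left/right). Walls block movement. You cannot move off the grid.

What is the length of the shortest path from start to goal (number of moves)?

BFS from (row=2, col=4) until reaching (row=7, col=8):
  Distance 0: (row=2, col=4)
  Distance 1: (row=1, col=4), (row=2, col=3), (row=2, col=5), (row=3, col=4)
  Distance 2: (row=0, col=4), (row=1, col=3), (row=1, col=5), (row=2, col=2), (row=2, col=6), (row=3, col=3), (row=3, col=5), (row=4, col=4)
  Distance 3: (row=0, col=3), (row=0, col=5), (row=1, col=2), (row=1, col=6), (row=2, col=1), (row=2, col=7), (row=3, col=2), (row=3, col=6), (row=4, col=3), (row=4, col=5), (row=5, col=4)
  Distance 4: (row=0, col=2), (row=0, col=6), (row=1, col=1), (row=1, col=7), (row=2, col=0), (row=2, col=8), (row=3, col=1), (row=3, col=7), (row=4, col=2), (row=4, col=6), (row=5, col=3), (row=5, col=5), (row=6, col=4)
  Distance 5: (row=0, col=1), (row=0, col=7), (row=1, col=0), (row=1, col=8), (row=2, col=9), (row=3, col=0), (row=3, col=8), (row=4, col=1), (row=4, col=7), (row=5, col=2), (row=5, col=6), (row=6, col=5), (row=7, col=4)
  Distance 6: (row=0, col=0), (row=0, col=8), (row=1, col=9), (row=3, col=9), (row=4, col=8), (row=5, col=1), (row=6, col=2), (row=6, col=6), (row=7, col=3), (row=7, col=5)
  Distance 7: (row=0, col=9), (row=1, col=10), (row=3, col=10), (row=4, col=9), (row=5, col=0), (row=5, col=8), (row=6, col=1), (row=6, col=7), (row=7, col=2), (row=7, col=6)
  Distance 8: (row=0, col=10), (row=5, col=9), (row=6, col=8), (row=7, col=1), (row=7, col=7)
  Distance 9: (row=5, col=10), (row=6, col=9), (row=7, col=0), (row=7, col=8)  <- goal reached here
One shortest path (9 moves): (row=2, col=4) -> (row=2, col=5) -> (row=2, col=6) -> (row=2, col=7) -> (row=2, col=8) -> (row=3, col=8) -> (row=4, col=8) -> (row=5, col=8) -> (row=6, col=8) -> (row=7, col=8)

Answer: Shortest path length: 9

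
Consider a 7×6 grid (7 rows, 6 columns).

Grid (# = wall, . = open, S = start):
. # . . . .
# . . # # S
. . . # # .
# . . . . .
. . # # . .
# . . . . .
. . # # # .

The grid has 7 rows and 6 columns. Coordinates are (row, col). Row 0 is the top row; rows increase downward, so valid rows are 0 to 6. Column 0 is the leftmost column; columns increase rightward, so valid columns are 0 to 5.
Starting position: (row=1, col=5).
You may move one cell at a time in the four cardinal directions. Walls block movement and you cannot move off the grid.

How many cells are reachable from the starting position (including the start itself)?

Answer: Reachable cells: 28

Derivation:
BFS flood-fill from (row=1, col=5):
  Distance 0: (row=1, col=5)
  Distance 1: (row=0, col=5), (row=2, col=5)
  Distance 2: (row=0, col=4), (row=3, col=5)
  Distance 3: (row=0, col=3), (row=3, col=4), (row=4, col=5)
  Distance 4: (row=0, col=2), (row=3, col=3), (row=4, col=4), (row=5, col=5)
  Distance 5: (row=1, col=2), (row=3, col=2), (row=5, col=4), (row=6, col=5)
  Distance 6: (row=1, col=1), (row=2, col=2), (row=3, col=1), (row=5, col=3)
  Distance 7: (row=2, col=1), (row=4, col=1), (row=5, col=2)
  Distance 8: (row=2, col=0), (row=4, col=0), (row=5, col=1)
  Distance 9: (row=6, col=1)
  Distance 10: (row=6, col=0)
Total reachable: 28 (grid has 29 open cells total)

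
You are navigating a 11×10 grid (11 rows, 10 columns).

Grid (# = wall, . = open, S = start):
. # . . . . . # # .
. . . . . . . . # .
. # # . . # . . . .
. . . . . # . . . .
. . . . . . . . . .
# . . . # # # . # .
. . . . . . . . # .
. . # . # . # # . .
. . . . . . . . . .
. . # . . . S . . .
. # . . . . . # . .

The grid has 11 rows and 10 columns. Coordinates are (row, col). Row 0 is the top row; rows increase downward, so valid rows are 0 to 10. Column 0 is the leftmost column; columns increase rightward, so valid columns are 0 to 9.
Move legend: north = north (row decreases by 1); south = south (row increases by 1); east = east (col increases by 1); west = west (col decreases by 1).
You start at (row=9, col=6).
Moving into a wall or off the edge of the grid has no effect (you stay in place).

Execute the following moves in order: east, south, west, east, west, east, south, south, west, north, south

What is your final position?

Start: (row=9, col=6)
  east (east): (row=9, col=6) -> (row=9, col=7)
  south (south): blocked, stay at (row=9, col=7)
  west (west): (row=9, col=7) -> (row=9, col=6)
  east (east): (row=9, col=6) -> (row=9, col=7)
  west (west): (row=9, col=7) -> (row=9, col=6)
  east (east): (row=9, col=6) -> (row=9, col=7)
  south (south): blocked, stay at (row=9, col=7)
  south (south): blocked, stay at (row=9, col=7)
  west (west): (row=9, col=7) -> (row=9, col=6)
  north (north): (row=9, col=6) -> (row=8, col=6)
  south (south): (row=8, col=6) -> (row=9, col=6)
Final: (row=9, col=6)

Answer: Final position: (row=9, col=6)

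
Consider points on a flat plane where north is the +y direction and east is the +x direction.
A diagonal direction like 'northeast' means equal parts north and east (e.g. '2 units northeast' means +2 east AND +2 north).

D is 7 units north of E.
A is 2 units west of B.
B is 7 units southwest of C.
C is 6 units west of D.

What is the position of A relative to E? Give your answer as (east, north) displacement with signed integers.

Answer: A is at (east=-15, north=0) relative to E.

Derivation:
Place E at the origin (east=0, north=0).
  D is 7 units north of E: delta (east=+0, north=+7); D at (east=0, north=7).
  C is 6 units west of D: delta (east=-6, north=+0); C at (east=-6, north=7).
  B is 7 units southwest of C: delta (east=-7, north=-7); B at (east=-13, north=0).
  A is 2 units west of B: delta (east=-2, north=+0); A at (east=-15, north=0).
Therefore A relative to E: (east=-15, north=0).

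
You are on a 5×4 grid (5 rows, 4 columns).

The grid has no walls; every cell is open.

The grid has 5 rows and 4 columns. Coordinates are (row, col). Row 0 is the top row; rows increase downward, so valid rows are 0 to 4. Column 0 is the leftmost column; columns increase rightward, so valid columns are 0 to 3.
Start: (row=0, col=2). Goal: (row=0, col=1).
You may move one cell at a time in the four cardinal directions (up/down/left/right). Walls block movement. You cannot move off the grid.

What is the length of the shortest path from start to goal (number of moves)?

Answer: Shortest path length: 1

Derivation:
BFS from (row=0, col=2) until reaching (row=0, col=1):
  Distance 0: (row=0, col=2)
  Distance 1: (row=0, col=1), (row=0, col=3), (row=1, col=2)  <- goal reached here
One shortest path (1 moves): (row=0, col=2) -> (row=0, col=1)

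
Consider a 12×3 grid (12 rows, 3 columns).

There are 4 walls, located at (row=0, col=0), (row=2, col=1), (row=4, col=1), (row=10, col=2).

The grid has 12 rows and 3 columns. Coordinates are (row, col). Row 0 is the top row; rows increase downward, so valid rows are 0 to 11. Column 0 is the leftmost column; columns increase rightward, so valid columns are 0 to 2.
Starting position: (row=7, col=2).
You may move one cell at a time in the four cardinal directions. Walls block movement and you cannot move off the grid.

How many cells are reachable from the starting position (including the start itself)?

Answer: Reachable cells: 32

Derivation:
BFS flood-fill from (row=7, col=2):
  Distance 0: (row=7, col=2)
  Distance 1: (row=6, col=2), (row=7, col=1), (row=8, col=2)
  Distance 2: (row=5, col=2), (row=6, col=1), (row=7, col=0), (row=8, col=1), (row=9, col=2)
  Distance 3: (row=4, col=2), (row=5, col=1), (row=6, col=0), (row=8, col=0), (row=9, col=1)
  Distance 4: (row=3, col=2), (row=5, col=0), (row=9, col=0), (row=10, col=1)
  Distance 5: (row=2, col=2), (row=3, col=1), (row=4, col=0), (row=10, col=0), (row=11, col=1)
  Distance 6: (row=1, col=2), (row=3, col=0), (row=11, col=0), (row=11, col=2)
  Distance 7: (row=0, col=2), (row=1, col=1), (row=2, col=0)
  Distance 8: (row=0, col=1), (row=1, col=0)
Total reachable: 32 (grid has 32 open cells total)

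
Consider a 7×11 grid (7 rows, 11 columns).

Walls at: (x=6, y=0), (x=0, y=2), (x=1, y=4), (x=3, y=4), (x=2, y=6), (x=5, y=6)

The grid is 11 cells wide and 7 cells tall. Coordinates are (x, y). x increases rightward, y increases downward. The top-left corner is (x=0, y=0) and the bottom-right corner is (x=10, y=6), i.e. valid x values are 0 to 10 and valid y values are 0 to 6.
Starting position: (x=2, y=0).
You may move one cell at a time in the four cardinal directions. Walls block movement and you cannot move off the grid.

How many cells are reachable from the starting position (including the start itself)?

Answer: Reachable cells: 71

Derivation:
BFS flood-fill from (x=2, y=0):
  Distance 0: (x=2, y=0)
  Distance 1: (x=1, y=0), (x=3, y=0), (x=2, y=1)
  Distance 2: (x=0, y=0), (x=4, y=0), (x=1, y=1), (x=3, y=1), (x=2, y=2)
  Distance 3: (x=5, y=0), (x=0, y=1), (x=4, y=1), (x=1, y=2), (x=3, y=2), (x=2, y=3)
  Distance 4: (x=5, y=1), (x=4, y=2), (x=1, y=3), (x=3, y=3), (x=2, y=4)
  Distance 5: (x=6, y=1), (x=5, y=2), (x=0, y=3), (x=4, y=3), (x=2, y=5)
  Distance 6: (x=7, y=1), (x=6, y=2), (x=5, y=3), (x=0, y=4), (x=4, y=4), (x=1, y=5), (x=3, y=5)
  Distance 7: (x=7, y=0), (x=8, y=1), (x=7, y=2), (x=6, y=3), (x=5, y=4), (x=0, y=5), (x=4, y=5), (x=1, y=6), (x=3, y=6)
  Distance 8: (x=8, y=0), (x=9, y=1), (x=8, y=2), (x=7, y=3), (x=6, y=4), (x=5, y=5), (x=0, y=6), (x=4, y=6)
  Distance 9: (x=9, y=0), (x=10, y=1), (x=9, y=2), (x=8, y=3), (x=7, y=4), (x=6, y=5)
  Distance 10: (x=10, y=0), (x=10, y=2), (x=9, y=3), (x=8, y=4), (x=7, y=5), (x=6, y=6)
  Distance 11: (x=10, y=3), (x=9, y=4), (x=8, y=5), (x=7, y=6)
  Distance 12: (x=10, y=4), (x=9, y=5), (x=8, y=6)
  Distance 13: (x=10, y=5), (x=9, y=6)
  Distance 14: (x=10, y=6)
Total reachable: 71 (grid has 71 open cells total)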